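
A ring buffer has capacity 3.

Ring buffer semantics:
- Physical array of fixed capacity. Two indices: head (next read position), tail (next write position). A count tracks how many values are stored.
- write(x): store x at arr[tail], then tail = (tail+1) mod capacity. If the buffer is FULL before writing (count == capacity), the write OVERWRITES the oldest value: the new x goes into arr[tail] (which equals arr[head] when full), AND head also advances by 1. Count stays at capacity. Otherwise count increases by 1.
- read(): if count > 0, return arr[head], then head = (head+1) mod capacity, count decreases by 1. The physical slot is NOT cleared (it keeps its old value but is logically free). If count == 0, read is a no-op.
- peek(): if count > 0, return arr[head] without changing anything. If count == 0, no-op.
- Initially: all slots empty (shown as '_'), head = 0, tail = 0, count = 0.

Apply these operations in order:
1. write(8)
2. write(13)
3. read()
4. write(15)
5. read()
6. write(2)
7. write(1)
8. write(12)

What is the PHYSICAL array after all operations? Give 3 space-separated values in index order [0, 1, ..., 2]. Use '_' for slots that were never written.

Answer: 2 1 12

Derivation:
After op 1 (write(8)): arr=[8 _ _] head=0 tail=1 count=1
After op 2 (write(13)): arr=[8 13 _] head=0 tail=2 count=2
After op 3 (read()): arr=[8 13 _] head=1 tail=2 count=1
After op 4 (write(15)): arr=[8 13 15] head=1 tail=0 count=2
After op 5 (read()): arr=[8 13 15] head=2 tail=0 count=1
After op 6 (write(2)): arr=[2 13 15] head=2 tail=1 count=2
After op 7 (write(1)): arr=[2 1 15] head=2 tail=2 count=3
After op 8 (write(12)): arr=[2 1 12] head=0 tail=0 count=3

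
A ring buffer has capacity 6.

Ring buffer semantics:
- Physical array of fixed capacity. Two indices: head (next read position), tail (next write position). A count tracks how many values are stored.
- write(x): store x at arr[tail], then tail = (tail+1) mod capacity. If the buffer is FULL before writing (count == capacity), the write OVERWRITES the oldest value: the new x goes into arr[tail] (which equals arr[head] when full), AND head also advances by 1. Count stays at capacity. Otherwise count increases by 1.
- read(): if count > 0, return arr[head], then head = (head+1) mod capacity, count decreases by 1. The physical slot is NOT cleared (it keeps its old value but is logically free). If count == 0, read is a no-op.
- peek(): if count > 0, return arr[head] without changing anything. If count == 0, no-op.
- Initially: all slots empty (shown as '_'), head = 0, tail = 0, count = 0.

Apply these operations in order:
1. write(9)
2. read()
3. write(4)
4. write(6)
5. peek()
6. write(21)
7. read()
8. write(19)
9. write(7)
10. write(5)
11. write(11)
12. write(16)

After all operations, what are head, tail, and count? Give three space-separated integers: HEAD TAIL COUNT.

Answer: 3 3 6

Derivation:
After op 1 (write(9)): arr=[9 _ _ _ _ _] head=0 tail=1 count=1
After op 2 (read()): arr=[9 _ _ _ _ _] head=1 tail=1 count=0
After op 3 (write(4)): arr=[9 4 _ _ _ _] head=1 tail=2 count=1
After op 4 (write(6)): arr=[9 4 6 _ _ _] head=1 tail=3 count=2
After op 5 (peek()): arr=[9 4 6 _ _ _] head=1 tail=3 count=2
After op 6 (write(21)): arr=[9 4 6 21 _ _] head=1 tail=4 count=3
After op 7 (read()): arr=[9 4 6 21 _ _] head=2 tail=4 count=2
After op 8 (write(19)): arr=[9 4 6 21 19 _] head=2 tail=5 count=3
After op 9 (write(7)): arr=[9 4 6 21 19 7] head=2 tail=0 count=4
After op 10 (write(5)): arr=[5 4 6 21 19 7] head=2 tail=1 count=5
After op 11 (write(11)): arr=[5 11 6 21 19 7] head=2 tail=2 count=6
After op 12 (write(16)): arr=[5 11 16 21 19 7] head=3 tail=3 count=6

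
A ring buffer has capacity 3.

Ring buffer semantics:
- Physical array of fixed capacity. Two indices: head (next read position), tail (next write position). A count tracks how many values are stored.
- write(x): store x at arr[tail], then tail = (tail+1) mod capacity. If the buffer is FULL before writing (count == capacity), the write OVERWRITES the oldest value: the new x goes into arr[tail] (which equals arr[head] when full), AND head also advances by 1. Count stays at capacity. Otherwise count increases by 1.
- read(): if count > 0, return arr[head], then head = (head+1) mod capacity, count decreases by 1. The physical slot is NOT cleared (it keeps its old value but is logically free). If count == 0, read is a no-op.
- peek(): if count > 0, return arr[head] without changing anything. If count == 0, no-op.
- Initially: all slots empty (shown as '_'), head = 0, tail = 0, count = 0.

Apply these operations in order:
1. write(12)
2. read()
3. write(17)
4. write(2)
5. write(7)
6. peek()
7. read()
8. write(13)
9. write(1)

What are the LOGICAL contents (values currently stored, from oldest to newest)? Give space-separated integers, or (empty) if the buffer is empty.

After op 1 (write(12)): arr=[12 _ _] head=0 tail=1 count=1
After op 2 (read()): arr=[12 _ _] head=1 tail=1 count=0
After op 3 (write(17)): arr=[12 17 _] head=1 tail=2 count=1
After op 4 (write(2)): arr=[12 17 2] head=1 tail=0 count=2
After op 5 (write(7)): arr=[7 17 2] head=1 tail=1 count=3
After op 6 (peek()): arr=[7 17 2] head=1 tail=1 count=3
After op 7 (read()): arr=[7 17 2] head=2 tail=1 count=2
After op 8 (write(13)): arr=[7 13 2] head=2 tail=2 count=3
After op 9 (write(1)): arr=[7 13 1] head=0 tail=0 count=3

Answer: 7 13 1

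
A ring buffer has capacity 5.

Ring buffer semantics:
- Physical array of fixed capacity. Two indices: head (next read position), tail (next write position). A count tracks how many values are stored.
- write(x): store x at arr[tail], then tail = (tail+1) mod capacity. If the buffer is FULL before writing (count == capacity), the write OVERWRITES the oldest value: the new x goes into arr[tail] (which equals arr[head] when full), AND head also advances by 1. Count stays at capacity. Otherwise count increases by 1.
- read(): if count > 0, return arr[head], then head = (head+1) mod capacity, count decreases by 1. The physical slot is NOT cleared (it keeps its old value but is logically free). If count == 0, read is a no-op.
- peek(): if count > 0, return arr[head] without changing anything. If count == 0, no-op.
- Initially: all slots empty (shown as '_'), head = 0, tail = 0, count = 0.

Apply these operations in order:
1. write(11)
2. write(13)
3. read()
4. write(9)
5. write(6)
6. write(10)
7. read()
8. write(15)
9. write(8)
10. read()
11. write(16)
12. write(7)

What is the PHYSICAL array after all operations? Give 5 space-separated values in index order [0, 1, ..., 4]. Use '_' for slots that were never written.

After op 1 (write(11)): arr=[11 _ _ _ _] head=0 tail=1 count=1
After op 2 (write(13)): arr=[11 13 _ _ _] head=0 tail=2 count=2
After op 3 (read()): arr=[11 13 _ _ _] head=1 tail=2 count=1
After op 4 (write(9)): arr=[11 13 9 _ _] head=1 tail=3 count=2
After op 5 (write(6)): arr=[11 13 9 6 _] head=1 tail=4 count=3
After op 6 (write(10)): arr=[11 13 9 6 10] head=1 tail=0 count=4
After op 7 (read()): arr=[11 13 9 6 10] head=2 tail=0 count=3
After op 8 (write(15)): arr=[15 13 9 6 10] head=2 tail=1 count=4
After op 9 (write(8)): arr=[15 8 9 6 10] head=2 tail=2 count=5
After op 10 (read()): arr=[15 8 9 6 10] head=3 tail=2 count=4
After op 11 (write(16)): arr=[15 8 16 6 10] head=3 tail=3 count=5
After op 12 (write(7)): arr=[15 8 16 7 10] head=4 tail=4 count=5

Answer: 15 8 16 7 10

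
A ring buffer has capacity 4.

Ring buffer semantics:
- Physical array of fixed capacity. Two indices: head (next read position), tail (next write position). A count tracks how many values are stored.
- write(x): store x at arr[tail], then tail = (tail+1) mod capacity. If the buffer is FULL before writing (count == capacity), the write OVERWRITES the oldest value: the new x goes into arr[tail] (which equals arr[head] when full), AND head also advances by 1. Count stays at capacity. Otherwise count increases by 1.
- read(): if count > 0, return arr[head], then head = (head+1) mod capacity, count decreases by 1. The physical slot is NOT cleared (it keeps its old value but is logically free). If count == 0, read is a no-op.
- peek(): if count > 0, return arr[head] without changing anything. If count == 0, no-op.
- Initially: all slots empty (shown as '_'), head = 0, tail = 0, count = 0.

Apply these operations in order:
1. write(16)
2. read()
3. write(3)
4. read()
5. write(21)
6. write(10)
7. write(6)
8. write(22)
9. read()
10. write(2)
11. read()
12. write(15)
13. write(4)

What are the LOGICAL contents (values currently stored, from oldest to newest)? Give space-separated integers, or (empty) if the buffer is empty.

After op 1 (write(16)): arr=[16 _ _ _] head=0 tail=1 count=1
After op 2 (read()): arr=[16 _ _ _] head=1 tail=1 count=0
After op 3 (write(3)): arr=[16 3 _ _] head=1 tail=2 count=1
After op 4 (read()): arr=[16 3 _ _] head=2 tail=2 count=0
After op 5 (write(21)): arr=[16 3 21 _] head=2 tail=3 count=1
After op 6 (write(10)): arr=[16 3 21 10] head=2 tail=0 count=2
After op 7 (write(6)): arr=[6 3 21 10] head=2 tail=1 count=3
After op 8 (write(22)): arr=[6 22 21 10] head=2 tail=2 count=4
After op 9 (read()): arr=[6 22 21 10] head=3 tail=2 count=3
After op 10 (write(2)): arr=[6 22 2 10] head=3 tail=3 count=4
After op 11 (read()): arr=[6 22 2 10] head=0 tail=3 count=3
After op 12 (write(15)): arr=[6 22 2 15] head=0 tail=0 count=4
After op 13 (write(4)): arr=[4 22 2 15] head=1 tail=1 count=4

Answer: 22 2 15 4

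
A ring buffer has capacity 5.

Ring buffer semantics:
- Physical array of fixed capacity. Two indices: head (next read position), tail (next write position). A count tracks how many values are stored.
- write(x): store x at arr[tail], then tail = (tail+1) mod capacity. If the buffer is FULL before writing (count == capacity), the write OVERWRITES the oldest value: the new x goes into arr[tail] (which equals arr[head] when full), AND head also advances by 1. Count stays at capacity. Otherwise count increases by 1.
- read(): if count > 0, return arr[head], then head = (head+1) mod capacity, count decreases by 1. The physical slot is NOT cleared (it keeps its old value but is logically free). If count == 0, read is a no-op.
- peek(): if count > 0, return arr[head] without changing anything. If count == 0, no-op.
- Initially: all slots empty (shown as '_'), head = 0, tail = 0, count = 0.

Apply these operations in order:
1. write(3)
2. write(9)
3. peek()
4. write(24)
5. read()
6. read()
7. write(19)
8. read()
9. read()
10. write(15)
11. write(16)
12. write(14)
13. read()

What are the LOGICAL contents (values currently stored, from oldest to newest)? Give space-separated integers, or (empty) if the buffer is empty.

Answer: 16 14

Derivation:
After op 1 (write(3)): arr=[3 _ _ _ _] head=0 tail=1 count=1
After op 2 (write(9)): arr=[3 9 _ _ _] head=0 tail=2 count=2
After op 3 (peek()): arr=[3 9 _ _ _] head=0 tail=2 count=2
After op 4 (write(24)): arr=[3 9 24 _ _] head=0 tail=3 count=3
After op 5 (read()): arr=[3 9 24 _ _] head=1 tail=3 count=2
After op 6 (read()): arr=[3 9 24 _ _] head=2 tail=3 count=1
After op 7 (write(19)): arr=[3 9 24 19 _] head=2 tail=4 count=2
After op 8 (read()): arr=[3 9 24 19 _] head=3 tail=4 count=1
After op 9 (read()): arr=[3 9 24 19 _] head=4 tail=4 count=0
After op 10 (write(15)): arr=[3 9 24 19 15] head=4 tail=0 count=1
After op 11 (write(16)): arr=[16 9 24 19 15] head=4 tail=1 count=2
After op 12 (write(14)): arr=[16 14 24 19 15] head=4 tail=2 count=3
After op 13 (read()): arr=[16 14 24 19 15] head=0 tail=2 count=2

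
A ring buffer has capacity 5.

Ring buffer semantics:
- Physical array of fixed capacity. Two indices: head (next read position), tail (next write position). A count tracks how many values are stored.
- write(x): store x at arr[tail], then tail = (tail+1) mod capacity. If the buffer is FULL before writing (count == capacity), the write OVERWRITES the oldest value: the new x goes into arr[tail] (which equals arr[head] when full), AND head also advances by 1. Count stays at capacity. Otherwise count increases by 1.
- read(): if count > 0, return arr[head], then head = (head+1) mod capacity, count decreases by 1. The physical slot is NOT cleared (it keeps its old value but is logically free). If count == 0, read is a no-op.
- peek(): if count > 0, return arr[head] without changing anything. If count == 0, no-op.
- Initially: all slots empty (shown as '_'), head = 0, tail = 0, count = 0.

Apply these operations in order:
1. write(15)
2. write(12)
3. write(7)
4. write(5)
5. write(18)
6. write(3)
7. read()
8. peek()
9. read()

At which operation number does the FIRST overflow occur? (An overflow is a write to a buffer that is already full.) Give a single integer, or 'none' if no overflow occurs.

Answer: 6

Derivation:
After op 1 (write(15)): arr=[15 _ _ _ _] head=0 tail=1 count=1
After op 2 (write(12)): arr=[15 12 _ _ _] head=0 tail=2 count=2
After op 3 (write(7)): arr=[15 12 7 _ _] head=0 tail=3 count=3
After op 4 (write(5)): arr=[15 12 7 5 _] head=0 tail=4 count=4
After op 5 (write(18)): arr=[15 12 7 5 18] head=0 tail=0 count=5
After op 6 (write(3)): arr=[3 12 7 5 18] head=1 tail=1 count=5
After op 7 (read()): arr=[3 12 7 5 18] head=2 tail=1 count=4
After op 8 (peek()): arr=[3 12 7 5 18] head=2 tail=1 count=4
After op 9 (read()): arr=[3 12 7 5 18] head=3 tail=1 count=3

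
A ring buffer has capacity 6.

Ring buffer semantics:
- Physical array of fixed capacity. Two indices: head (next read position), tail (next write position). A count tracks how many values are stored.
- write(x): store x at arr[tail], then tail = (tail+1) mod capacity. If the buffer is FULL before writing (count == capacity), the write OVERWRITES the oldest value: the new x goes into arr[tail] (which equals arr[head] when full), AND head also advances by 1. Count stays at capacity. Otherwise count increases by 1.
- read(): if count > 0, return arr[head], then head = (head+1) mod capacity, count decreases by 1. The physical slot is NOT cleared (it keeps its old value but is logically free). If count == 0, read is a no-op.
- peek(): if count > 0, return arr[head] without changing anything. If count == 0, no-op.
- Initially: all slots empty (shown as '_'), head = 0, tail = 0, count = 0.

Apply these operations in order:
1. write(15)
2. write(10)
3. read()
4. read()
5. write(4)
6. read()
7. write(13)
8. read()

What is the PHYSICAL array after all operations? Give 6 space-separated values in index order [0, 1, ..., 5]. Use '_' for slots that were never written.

Answer: 15 10 4 13 _ _

Derivation:
After op 1 (write(15)): arr=[15 _ _ _ _ _] head=0 tail=1 count=1
After op 2 (write(10)): arr=[15 10 _ _ _ _] head=0 tail=2 count=2
After op 3 (read()): arr=[15 10 _ _ _ _] head=1 tail=2 count=1
After op 4 (read()): arr=[15 10 _ _ _ _] head=2 tail=2 count=0
After op 5 (write(4)): arr=[15 10 4 _ _ _] head=2 tail=3 count=1
After op 6 (read()): arr=[15 10 4 _ _ _] head=3 tail=3 count=0
After op 7 (write(13)): arr=[15 10 4 13 _ _] head=3 tail=4 count=1
After op 8 (read()): arr=[15 10 4 13 _ _] head=4 tail=4 count=0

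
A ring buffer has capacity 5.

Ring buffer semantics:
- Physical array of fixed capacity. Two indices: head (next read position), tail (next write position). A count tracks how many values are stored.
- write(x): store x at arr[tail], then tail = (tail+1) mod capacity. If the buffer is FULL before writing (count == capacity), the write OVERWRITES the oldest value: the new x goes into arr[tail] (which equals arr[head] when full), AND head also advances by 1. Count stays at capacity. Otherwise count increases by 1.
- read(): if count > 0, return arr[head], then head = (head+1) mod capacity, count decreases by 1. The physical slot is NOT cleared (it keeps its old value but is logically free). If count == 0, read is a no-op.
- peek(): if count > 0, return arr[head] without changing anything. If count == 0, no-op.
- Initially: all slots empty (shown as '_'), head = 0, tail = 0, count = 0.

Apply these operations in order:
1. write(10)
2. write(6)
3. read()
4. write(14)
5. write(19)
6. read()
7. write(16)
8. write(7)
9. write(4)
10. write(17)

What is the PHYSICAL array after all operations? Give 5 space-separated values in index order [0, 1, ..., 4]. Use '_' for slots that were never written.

Answer: 7 4 17 19 16

Derivation:
After op 1 (write(10)): arr=[10 _ _ _ _] head=0 tail=1 count=1
After op 2 (write(6)): arr=[10 6 _ _ _] head=0 tail=2 count=2
After op 3 (read()): arr=[10 6 _ _ _] head=1 tail=2 count=1
After op 4 (write(14)): arr=[10 6 14 _ _] head=1 tail=3 count=2
After op 5 (write(19)): arr=[10 6 14 19 _] head=1 tail=4 count=3
After op 6 (read()): arr=[10 6 14 19 _] head=2 tail=4 count=2
After op 7 (write(16)): arr=[10 6 14 19 16] head=2 tail=0 count=3
After op 8 (write(7)): arr=[7 6 14 19 16] head=2 tail=1 count=4
After op 9 (write(4)): arr=[7 4 14 19 16] head=2 tail=2 count=5
After op 10 (write(17)): arr=[7 4 17 19 16] head=3 tail=3 count=5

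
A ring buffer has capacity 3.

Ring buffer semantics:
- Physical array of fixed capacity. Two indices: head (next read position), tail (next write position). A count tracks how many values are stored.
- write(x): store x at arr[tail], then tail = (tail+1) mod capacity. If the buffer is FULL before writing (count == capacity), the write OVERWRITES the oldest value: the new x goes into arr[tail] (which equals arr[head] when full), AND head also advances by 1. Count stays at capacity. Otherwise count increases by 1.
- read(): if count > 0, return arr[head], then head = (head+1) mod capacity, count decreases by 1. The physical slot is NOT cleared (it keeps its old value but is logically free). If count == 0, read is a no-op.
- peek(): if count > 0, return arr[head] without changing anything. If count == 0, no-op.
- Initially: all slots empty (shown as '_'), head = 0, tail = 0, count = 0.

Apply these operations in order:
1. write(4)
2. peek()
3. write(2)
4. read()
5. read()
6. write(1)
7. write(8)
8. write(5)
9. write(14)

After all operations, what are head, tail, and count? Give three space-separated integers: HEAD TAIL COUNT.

After op 1 (write(4)): arr=[4 _ _] head=0 tail=1 count=1
After op 2 (peek()): arr=[4 _ _] head=0 tail=1 count=1
After op 3 (write(2)): arr=[4 2 _] head=0 tail=2 count=2
After op 4 (read()): arr=[4 2 _] head=1 tail=2 count=1
After op 5 (read()): arr=[4 2 _] head=2 tail=2 count=0
After op 6 (write(1)): arr=[4 2 1] head=2 tail=0 count=1
After op 7 (write(8)): arr=[8 2 1] head=2 tail=1 count=2
After op 8 (write(5)): arr=[8 5 1] head=2 tail=2 count=3
After op 9 (write(14)): arr=[8 5 14] head=0 tail=0 count=3

Answer: 0 0 3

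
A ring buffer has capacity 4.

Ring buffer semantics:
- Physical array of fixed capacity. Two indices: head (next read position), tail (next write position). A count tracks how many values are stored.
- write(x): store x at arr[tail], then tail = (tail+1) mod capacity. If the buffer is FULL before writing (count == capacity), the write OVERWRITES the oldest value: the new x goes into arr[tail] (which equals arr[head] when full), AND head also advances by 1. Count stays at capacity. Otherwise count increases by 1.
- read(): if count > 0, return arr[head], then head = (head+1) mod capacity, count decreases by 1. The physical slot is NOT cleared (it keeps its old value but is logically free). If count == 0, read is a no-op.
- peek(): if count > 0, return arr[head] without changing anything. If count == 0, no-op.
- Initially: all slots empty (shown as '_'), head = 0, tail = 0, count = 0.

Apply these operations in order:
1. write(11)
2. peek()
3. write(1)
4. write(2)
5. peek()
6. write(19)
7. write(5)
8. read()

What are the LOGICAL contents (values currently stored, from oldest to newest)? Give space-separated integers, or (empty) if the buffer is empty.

After op 1 (write(11)): arr=[11 _ _ _] head=0 tail=1 count=1
After op 2 (peek()): arr=[11 _ _ _] head=0 tail=1 count=1
After op 3 (write(1)): arr=[11 1 _ _] head=0 tail=2 count=2
After op 4 (write(2)): arr=[11 1 2 _] head=0 tail=3 count=3
After op 5 (peek()): arr=[11 1 2 _] head=0 tail=3 count=3
After op 6 (write(19)): arr=[11 1 2 19] head=0 tail=0 count=4
After op 7 (write(5)): arr=[5 1 2 19] head=1 tail=1 count=4
After op 8 (read()): arr=[5 1 2 19] head=2 tail=1 count=3

Answer: 2 19 5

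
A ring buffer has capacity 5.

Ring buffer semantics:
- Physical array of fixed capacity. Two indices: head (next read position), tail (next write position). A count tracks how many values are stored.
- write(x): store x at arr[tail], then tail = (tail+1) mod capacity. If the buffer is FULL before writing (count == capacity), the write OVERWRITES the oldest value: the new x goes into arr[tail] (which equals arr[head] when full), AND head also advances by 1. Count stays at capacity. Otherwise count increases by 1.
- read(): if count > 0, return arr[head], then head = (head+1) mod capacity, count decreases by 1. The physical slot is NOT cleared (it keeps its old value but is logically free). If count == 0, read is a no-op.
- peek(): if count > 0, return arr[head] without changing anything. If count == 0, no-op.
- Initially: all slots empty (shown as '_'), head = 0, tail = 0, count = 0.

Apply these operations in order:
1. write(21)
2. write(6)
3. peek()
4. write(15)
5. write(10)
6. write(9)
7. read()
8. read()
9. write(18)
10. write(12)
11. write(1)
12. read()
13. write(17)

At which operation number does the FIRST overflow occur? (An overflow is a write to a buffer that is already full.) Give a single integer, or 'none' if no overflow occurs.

After op 1 (write(21)): arr=[21 _ _ _ _] head=0 tail=1 count=1
After op 2 (write(6)): arr=[21 6 _ _ _] head=0 tail=2 count=2
After op 3 (peek()): arr=[21 6 _ _ _] head=0 tail=2 count=2
After op 4 (write(15)): arr=[21 6 15 _ _] head=0 tail=3 count=3
After op 5 (write(10)): arr=[21 6 15 10 _] head=0 tail=4 count=4
After op 6 (write(9)): arr=[21 6 15 10 9] head=0 tail=0 count=5
After op 7 (read()): arr=[21 6 15 10 9] head=1 tail=0 count=4
After op 8 (read()): arr=[21 6 15 10 9] head=2 tail=0 count=3
After op 9 (write(18)): arr=[18 6 15 10 9] head=2 tail=1 count=4
After op 10 (write(12)): arr=[18 12 15 10 9] head=2 tail=2 count=5
After op 11 (write(1)): arr=[18 12 1 10 9] head=3 tail=3 count=5
After op 12 (read()): arr=[18 12 1 10 9] head=4 tail=3 count=4
After op 13 (write(17)): arr=[18 12 1 17 9] head=4 tail=4 count=5

Answer: 11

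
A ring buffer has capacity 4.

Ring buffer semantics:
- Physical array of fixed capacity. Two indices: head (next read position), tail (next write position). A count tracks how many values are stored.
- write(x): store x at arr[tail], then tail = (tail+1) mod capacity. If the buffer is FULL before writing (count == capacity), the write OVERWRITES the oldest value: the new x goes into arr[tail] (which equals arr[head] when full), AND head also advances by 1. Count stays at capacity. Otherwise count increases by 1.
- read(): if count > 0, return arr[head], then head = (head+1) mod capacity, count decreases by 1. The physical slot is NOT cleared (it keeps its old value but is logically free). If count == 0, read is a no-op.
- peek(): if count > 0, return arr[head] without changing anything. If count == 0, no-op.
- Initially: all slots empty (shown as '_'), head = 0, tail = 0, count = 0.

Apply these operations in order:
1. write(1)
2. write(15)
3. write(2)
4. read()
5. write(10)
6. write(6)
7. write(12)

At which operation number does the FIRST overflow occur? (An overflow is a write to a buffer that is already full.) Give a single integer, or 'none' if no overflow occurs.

Answer: 7

Derivation:
After op 1 (write(1)): arr=[1 _ _ _] head=0 tail=1 count=1
After op 2 (write(15)): arr=[1 15 _ _] head=0 tail=2 count=2
After op 3 (write(2)): arr=[1 15 2 _] head=0 tail=3 count=3
After op 4 (read()): arr=[1 15 2 _] head=1 tail=3 count=2
After op 5 (write(10)): arr=[1 15 2 10] head=1 tail=0 count=3
After op 6 (write(6)): arr=[6 15 2 10] head=1 tail=1 count=4
After op 7 (write(12)): arr=[6 12 2 10] head=2 tail=2 count=4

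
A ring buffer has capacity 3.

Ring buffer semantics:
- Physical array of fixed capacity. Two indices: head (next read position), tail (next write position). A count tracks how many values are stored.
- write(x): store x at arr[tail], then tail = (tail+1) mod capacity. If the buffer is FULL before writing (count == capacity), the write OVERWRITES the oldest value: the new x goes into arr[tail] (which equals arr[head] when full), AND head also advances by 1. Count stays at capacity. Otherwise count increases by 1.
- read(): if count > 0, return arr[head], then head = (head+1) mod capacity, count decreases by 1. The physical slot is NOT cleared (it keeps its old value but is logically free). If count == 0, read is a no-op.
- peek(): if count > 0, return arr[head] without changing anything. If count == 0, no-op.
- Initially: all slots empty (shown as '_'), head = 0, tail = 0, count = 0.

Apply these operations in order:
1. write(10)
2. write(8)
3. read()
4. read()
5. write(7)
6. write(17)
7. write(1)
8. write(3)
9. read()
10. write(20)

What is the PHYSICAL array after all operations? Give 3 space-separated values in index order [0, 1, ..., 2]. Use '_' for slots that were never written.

Answer: 20 1 3

Derivation:
After op 1 (write(10)): arr=[10 _ _] head=0 tail=1 count=1
After op 2 (write(8)): arr=[10 8 _] head=0 tail=2 count=2
After op 3 (read()): arr=[10 8 _] head=1 tail=2 count=1
After op 4 (read()): arr=[10 8 _] head=2 tail=2 count=0
After op 5 (write(7)): arr=[10 8 7] head=2 tail=0 count=1
After op 6 (write(17)): arr=[17 8 7] head=2 tail=1 count=2
After op 7 (write(1)): arr=[17 1 7] head=2 tail=2 count=3
After op 8 (write(3)): arr=[17 1 3] head=0 tail=0 count=3
After op 9 (read()): arr=[17 1 3] head=1 tail=0 count=2
After op 10 (write(20)): arr=[20 1 3] head=1 tail=1 count=3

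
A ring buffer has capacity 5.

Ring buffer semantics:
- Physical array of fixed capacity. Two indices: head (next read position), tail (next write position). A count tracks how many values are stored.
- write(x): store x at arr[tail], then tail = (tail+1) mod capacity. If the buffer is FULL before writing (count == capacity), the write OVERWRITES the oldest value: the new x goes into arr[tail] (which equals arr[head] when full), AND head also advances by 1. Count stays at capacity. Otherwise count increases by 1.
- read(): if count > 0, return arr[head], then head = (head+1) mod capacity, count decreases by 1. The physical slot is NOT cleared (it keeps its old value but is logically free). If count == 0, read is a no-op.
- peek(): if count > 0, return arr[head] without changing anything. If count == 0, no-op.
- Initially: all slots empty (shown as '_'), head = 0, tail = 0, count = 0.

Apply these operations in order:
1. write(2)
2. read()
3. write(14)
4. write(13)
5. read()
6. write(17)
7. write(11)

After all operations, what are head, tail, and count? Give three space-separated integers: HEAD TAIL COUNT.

Answer: 2 0 3

Derivation:
After op 1 (write(2)): arr=[2 _ _ _ _] head=0 tail=1 count=1
After op 2 (read()): arr=[2 _ _ _ _] head=1 tail=1 count=0
After op 3 (write(14)): arr=[2 14 _ _ _] head=1 tail=2 count=1
After op 4 (write(13)): arr=[2 14 13 _ _] head=1 tail=3 count=2
After op 5 (read()): arr=[2 14 13 _ _] head=2 tail=3 count=1
After op 6 (write(17)): arr=[2 14 13 17 _] head=2 tail=4 count=2
After op 7 (write(11)): arr=[2 14 13 17 11] head=2 tail=0 count=3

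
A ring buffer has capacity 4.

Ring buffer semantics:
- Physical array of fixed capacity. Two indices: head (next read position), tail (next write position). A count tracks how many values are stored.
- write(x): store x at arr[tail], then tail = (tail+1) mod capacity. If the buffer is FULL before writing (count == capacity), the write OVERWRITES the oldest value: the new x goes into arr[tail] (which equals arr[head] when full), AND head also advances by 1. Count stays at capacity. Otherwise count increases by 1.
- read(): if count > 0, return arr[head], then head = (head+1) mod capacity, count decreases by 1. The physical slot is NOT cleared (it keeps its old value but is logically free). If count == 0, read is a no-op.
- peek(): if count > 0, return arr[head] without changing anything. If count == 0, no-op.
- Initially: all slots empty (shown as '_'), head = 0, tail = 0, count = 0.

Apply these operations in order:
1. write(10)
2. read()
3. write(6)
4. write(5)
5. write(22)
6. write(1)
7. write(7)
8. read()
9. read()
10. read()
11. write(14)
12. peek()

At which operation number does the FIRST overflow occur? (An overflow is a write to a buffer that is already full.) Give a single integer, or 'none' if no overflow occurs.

Answer: 7

Derivation:
After op 1 (write(10)): arr=[10 _ _ _] head=0 tail=1 count=1
After op 2 (read()): arr=[10 _ _ _] head=1 tail=1 count=0
After op 3 (write(6)): arr=[10 6 _ _] head=1 tail=2 count=1
After op 4 (write(5)): arr=[10 6 5 _] head=1 tail=3 count=2
After op 5 (write(22)): arr=[10 6 5 22] head=1 tail=0 count=3
After op 6 (write(1)): arr=[1 6 5 22] head=1 tail=1 count=4
After op 7 (write(7)): arr=[1 7 5 22] head=2 tail=2 count=4
After op 8 (read()): arr=[1 7 5 22] head=3 tail=2 count=3
After op 9 (read()): arr=[1 7 5 22] head=0 tail=2 count=2
After op 10 (read()): arr=[1 7 5 22] head=1 tail=2 count=1
After op 11 (write(14)): arr=[1 7 14 22] head=1 tail=3 count=2
After op 12 (peek()): arr=[1 7 14 22] head=1 tail=3 count=2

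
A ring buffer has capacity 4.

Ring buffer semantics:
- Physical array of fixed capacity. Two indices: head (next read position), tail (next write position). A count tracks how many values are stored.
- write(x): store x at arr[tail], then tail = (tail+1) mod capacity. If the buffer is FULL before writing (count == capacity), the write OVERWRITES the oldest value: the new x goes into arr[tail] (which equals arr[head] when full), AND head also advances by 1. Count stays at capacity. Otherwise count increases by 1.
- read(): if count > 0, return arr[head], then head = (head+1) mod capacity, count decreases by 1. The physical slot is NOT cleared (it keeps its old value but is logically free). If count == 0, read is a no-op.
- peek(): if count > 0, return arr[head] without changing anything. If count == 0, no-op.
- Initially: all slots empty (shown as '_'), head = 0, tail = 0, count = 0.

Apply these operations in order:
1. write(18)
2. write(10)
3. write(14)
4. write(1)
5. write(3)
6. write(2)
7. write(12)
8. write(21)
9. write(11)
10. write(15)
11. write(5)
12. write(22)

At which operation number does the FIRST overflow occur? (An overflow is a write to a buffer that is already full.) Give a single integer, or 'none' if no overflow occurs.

After op 1 (write(18)): arr=[18 _ _ _] head=0 tail=1 count=1
After op 2 (write(10)): arr=[18 10 _ _] head=0 tail=2 count=2
After op 3 (write(14)): arr=[18 10 14 _] head=0 tail=3 count=3
After op 4 (write(1)): arr=[18 10 14 1] head=0 tail=0 count=4
After op 5 (write(3)): arr=[3 10 14 1] head=1 tail=1 count=4
After op 6 (write(2)): arr=[3 2 14 1] head=2 tail=2 count=4
After op 7 (write(12)): arr=[3 2 12 1] head=3 tail=3 count=4
After op 8 (write(21)): arr=[3 2 12 21] head=0 tail=0 count=4
After op 9 (write(11)): arr=[11 2 12 21] head=1 tail=1 count=4
After op 10 (write(15)): arr=[11 15 12 21] head=2 tail=2 count=4
After op 11 (write(5)): arr=[11 15 5 21] head=3 tail=3 count=4
After op 12 (write(22)): arr=[11 15 5 22] head=0 tail=0 count=4

Answer: 5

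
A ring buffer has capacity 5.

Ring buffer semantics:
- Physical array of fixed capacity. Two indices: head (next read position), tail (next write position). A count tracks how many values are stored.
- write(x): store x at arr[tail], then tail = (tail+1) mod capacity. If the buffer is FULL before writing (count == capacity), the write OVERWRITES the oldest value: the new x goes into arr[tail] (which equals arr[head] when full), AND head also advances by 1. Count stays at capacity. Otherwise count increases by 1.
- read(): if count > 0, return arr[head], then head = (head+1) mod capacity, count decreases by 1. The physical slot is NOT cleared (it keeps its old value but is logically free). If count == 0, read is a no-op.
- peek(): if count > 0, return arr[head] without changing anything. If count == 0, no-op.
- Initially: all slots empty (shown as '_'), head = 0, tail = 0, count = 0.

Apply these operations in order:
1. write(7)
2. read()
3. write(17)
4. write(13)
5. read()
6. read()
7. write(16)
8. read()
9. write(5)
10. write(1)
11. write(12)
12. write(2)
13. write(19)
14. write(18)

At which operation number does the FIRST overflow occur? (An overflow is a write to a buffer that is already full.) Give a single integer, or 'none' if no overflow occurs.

Answer: 14

Derivation:
After op 1 (write(7)): arr=[7 _ _ _ _] head=0 tail=1 count=1
After op 2 (read()): arr=[7 _ _ _ _] head=1 tail=1 count=0
After op 3 (write(17)): arr=[7 17 _ _ _] head=1 tail=2 count=1
After op 4 (write(13)): arr=[7 17 13 _ _] head=1 tail=3 count=2
After op 5 (read()): arr=[7 17 13 _ _] head=2 tail=3 count=1
After op 6 (read()): arr=[7 17 13 _ _] head=3 tail=3 count=0
After op 7 (write(16)): arr=[7 17 13 16 _] head=3 tail=4 count=1
After op 8 (read()): arr=[7 17 13 16 _] head=4 tail=4 count=0
After op 9 (write(5)): arr=[7 17 13 16 5] head=4 tail=0 count=1
After op 10 (write(1)): arr=[1 17 13 16 5] head=4 tail=1 count=2
After op 11 (write(12)): arr=[1 12 13 16 5] head=4 tail=2 count=3
After op 12 (write(2)): arr=[1 12 2 16 5] head=4 tail=3 count=4
After op 13 (write(19)): arr=[1 12 2 19 5] head=4 tail=4 count=5
After op 14 (write(18)): arr=[1 12 2 19 18] head=0 tail=0 count=5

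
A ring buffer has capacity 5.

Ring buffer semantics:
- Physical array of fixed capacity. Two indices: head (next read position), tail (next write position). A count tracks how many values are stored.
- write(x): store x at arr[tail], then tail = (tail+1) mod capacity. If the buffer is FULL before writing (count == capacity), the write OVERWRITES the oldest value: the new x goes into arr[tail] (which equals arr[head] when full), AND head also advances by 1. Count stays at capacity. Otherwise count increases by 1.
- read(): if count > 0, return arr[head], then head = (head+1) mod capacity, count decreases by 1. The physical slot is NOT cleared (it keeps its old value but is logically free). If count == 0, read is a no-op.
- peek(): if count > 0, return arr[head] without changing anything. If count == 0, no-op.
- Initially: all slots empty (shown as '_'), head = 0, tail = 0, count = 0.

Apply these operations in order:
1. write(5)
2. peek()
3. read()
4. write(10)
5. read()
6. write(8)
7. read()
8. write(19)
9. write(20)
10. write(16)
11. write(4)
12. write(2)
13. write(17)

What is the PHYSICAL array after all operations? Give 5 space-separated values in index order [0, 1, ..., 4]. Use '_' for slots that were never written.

Answer: 16 4 2 17 20

Derivation:
After op 1 (write(5)): arr=[5 _ _ _ _] head=0 tail=1 count=1
After op 2 (peek()): arr=[5 _ _ _ _] head=0 tail=1 count=1
After op 3 (read()): arr=[5 _ _ _ _] head=1 tail=1 count=0
After op 4 (write(10)): arr=[5 10 _ _ _] head=1 tail=2 count=1
After op 5 (read()): arr=[5 10 _ _ _] head=2 tail=2 count=0
After op 6 (write(8)): arr=[5 10 8 _ _] head=2 tail=3 count=1
After op 7 (read()): arr=[5 10 8 _ _] head=3 tail=3 count=0
After op 8 (write(19)): arr=[5 10 8 19 _] head=3 tail=4 count=1
After op 9 (write(20)): arr=[5 10 8 19 20] head=3 tail=0 count=2
After op 10 (write(16)): arr=[16 10 8 19 20] head=3 tail=1 count=3
After op 11 (write(4)): arr=[16 4 8 19 20] head=3 tail=2 count=4
After op 12 (write(2)): arr=[16 4 2 19 20] head=3 tail=3 count=5
After op 13 (write(17)): arr=[16 4 2 17 20] head=4 tail=4 count=5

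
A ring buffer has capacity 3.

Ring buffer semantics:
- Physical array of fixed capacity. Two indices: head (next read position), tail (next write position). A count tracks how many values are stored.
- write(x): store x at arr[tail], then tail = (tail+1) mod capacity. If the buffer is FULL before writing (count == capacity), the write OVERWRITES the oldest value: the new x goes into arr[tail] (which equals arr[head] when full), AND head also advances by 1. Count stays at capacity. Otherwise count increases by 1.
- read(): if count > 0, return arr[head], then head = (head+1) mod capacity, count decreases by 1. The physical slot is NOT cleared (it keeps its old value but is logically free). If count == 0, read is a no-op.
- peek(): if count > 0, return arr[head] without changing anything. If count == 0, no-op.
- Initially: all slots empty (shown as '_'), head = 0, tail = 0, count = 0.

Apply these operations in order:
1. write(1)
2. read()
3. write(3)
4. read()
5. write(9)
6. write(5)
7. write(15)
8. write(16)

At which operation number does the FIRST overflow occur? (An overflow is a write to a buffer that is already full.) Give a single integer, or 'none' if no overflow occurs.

After op 1 (write(1)): arr=[1 _ _] head=0 tail=1 count=1
After op 2 (read()): arr=[1 _ _] head=1 tail=1 count=0
After op 3 (write(3)): arr=[1 3 _] head=1 tail=2 count=1
After op 4 (read()): arr=[1 3 _] head=2 tail=2 count=0
After op 5 (write(9)): arr=[1 3 9] head=2 tail=0 count=1
After op 6 (write(5)): arr=[5 3 9] head=2 tail=1 count=2
After op 7 (write(15)): arr=[5 15 9] head=2 tail=2 count=3
After op 8 (write(16)): arr=[5 15 16] head=0 tail=0 count=3

Answer: 8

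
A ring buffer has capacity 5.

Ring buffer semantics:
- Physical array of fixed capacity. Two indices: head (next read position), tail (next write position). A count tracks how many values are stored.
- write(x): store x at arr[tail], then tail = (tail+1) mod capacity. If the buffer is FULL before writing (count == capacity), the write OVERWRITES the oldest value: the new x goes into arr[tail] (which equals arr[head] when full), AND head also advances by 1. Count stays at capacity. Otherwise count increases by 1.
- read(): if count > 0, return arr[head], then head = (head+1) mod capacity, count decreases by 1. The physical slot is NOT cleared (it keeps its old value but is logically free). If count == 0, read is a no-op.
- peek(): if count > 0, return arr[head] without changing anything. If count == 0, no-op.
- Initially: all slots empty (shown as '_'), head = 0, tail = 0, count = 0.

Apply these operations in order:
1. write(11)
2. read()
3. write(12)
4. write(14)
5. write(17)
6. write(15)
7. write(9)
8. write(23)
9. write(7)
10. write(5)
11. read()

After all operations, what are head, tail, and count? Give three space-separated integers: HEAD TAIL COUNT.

After op 1 (write(11)): arr=[11 _ _ _ _] head=0 tail=1 count=1
After op 2 (read()): arr=[11 _ _ _ _] head=1 tail=1 count=0
After op 3 (write(12)): arr=[11 12 _ _ _] head=1 tail=2 count=1
After op 4 (write(14)): arr=[11 12 14 _ _] head=1 tail=3 count=2
After op 5 (write(17)): arr=[11 12 14 17 _] head=1 tail=4 count=3
After op 6 (write(15)): arr=[11 12 14 17 15] head=1 tail=0 count=4
After op 7 (write(9)): arr=[9 12 14 17 15] head=1 tail=1 count=5
After op 8 (write(23)): arr=[9 23 14 17 15] head=2 tail=2 count=5
After op 9 (write(7)): arr=[9 23 7 17 15] head=3 tail=3 count=5
After op 10 (write(5)): arr=[9 23 7 5 15] head=4 tail=4 count=5
After op 11 (read()): arr=[9 23 7 5 15] head=0 tail=4 count=4

Answer: 0 4 4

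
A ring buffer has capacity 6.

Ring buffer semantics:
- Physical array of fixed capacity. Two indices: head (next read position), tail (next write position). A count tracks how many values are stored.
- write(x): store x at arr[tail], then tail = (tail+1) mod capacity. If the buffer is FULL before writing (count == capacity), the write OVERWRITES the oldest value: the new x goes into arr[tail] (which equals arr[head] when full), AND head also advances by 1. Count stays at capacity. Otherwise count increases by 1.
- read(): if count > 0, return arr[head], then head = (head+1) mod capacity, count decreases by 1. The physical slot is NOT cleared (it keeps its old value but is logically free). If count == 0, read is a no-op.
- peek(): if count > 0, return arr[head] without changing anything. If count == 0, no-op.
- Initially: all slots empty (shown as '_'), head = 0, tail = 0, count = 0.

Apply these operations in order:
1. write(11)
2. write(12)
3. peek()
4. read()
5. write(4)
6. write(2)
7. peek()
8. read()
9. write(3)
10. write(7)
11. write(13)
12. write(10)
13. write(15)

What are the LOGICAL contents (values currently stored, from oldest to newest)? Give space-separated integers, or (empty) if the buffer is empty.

Answer: 2 3 7 13 10 15

Derivation:
After op 1 (write(11)): arr=[11 _ _ _ _ _] head=0 tail=1 count=1
After op 2 (write(12)): arr=[11 12 _ _ _ _] head=0 tail=2 count=2
After op 3 (peek()): arr=[11 12 _ _ _ _] head=0 tail=2 count=2
After op 4 (read()): arr=[11 12 _ _ _ _] head=1 tail=2 count=1
After op 5 (write(4)): arr=[11 12 4 _ _ _] head=1 tail=3 count=2
After op 6 (write(2)): arr=[11 12 4 2 _ _] head=1 tail=4 count=3
After op 7 (peek()): arr=[11 12 4 2 _ _] head=1 tail=4 count=3
After op 8 (read()): arr=[11 12 4 2 _ _] head=2 tail=4 count=2
After op 9 (write(3)): arr=[11 12 4 2 3 _] head=2 tail=5 count=3
After op 10 (write(7)): arr=[11 12 4 2 3 7] head=2 tail=0 count=4
After op 11 (write(13)): arr=[13 12 4 2 3 7] head=2 tail=1 count=5
After op 12 (write(10)): arr=[13 10 4 2 3 7] head=2 tail=2 count=6
After op 13 (write(15)): arr=[13 10 15 2 3 7] head=3 tail=3 count=6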